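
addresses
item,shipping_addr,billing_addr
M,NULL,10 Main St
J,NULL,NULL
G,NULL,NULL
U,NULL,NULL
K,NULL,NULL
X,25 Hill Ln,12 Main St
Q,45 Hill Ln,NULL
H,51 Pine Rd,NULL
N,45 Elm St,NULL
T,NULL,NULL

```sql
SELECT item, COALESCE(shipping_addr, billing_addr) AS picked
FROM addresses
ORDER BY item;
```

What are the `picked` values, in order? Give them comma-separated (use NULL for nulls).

NULL, 51 Pine Rd, NULL, NULL, 10 Main St, 45 Elm St, 45 Hill Ln, NULL, NULL, 25 Hill Ln

item=G: shipping_addr=NULL, billing_addr=NULL (all NULL) → NULL
item=H: shipping_addr=51 Pine Rd → 51 Pine Rd
item=J: shipping_addr=NULL, billing_addr=NULL (all NULL) → NULL
item=K: shipping_addr=NULL, billing_addr=NULL (all NULL) → NULL
item=M: shipping_addr=NULL, billing_addr=10 Main St → 10 Main St
item=N: shipping_addr=45 Elm St → 45 Elm St
item=Q: shipping_addr=45 Hill Ln → 45 Hill Ln
item=T: shipping_addr=NULL, billing_addr=NULL (all NULL) → NULL
item=U: shipping_addr=NULL, billing_addr=NULL (all NULL) → NULL
item=X: shipping_addr=25 Hill Ln → 25 Hill Ln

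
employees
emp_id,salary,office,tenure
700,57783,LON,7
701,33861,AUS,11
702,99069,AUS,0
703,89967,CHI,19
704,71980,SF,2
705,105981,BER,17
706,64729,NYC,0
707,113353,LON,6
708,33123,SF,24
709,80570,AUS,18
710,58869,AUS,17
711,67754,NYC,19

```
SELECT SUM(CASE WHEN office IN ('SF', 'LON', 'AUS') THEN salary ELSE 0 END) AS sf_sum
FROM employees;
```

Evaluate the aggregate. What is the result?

548608

emp_id=700: ✓ → 57783
emp_id=701: ✓ → 33861
emp_id=702: ✓ → 99069
emp_id=703: ✗
emp_id=704: ✓ → 71980
emp_id=705: ✗
emp_id=706: ✗
emp_id=707: ✓ → 113353
emp_id=708: ✓ → 33123
emp_id=709: ✓ → 80570
emp_id=710: ✓ → 58869
emp_id=711: ✗
sf_sum = 57783 + 33861 + 99069 + 71980 + 113353 + 33123 + 80570 + 58869 = 548608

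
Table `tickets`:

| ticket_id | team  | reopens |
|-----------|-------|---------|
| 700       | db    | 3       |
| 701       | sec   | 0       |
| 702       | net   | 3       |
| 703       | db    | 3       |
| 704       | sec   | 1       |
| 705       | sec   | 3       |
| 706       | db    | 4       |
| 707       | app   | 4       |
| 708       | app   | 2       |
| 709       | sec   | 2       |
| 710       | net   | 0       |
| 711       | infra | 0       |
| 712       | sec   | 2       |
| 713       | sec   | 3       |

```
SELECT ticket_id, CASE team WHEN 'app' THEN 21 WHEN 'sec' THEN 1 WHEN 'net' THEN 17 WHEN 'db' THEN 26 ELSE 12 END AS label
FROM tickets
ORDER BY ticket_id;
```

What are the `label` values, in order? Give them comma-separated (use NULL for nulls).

ticket_id=700: team='db' → 26
ticket_id=701: team='sec' → 1
ticket_id=702: team='net' → 17
ticket_id=703: team='db' → 26
ticket_id=704: team='sec' → 1
ticket_id=705: team='sec' → 1
ticket_id=706: team='db' → 26
ticket_id=707: team='app' → 21
ticket_id=708: team='app' → 21
ticket_id=709: team='sec' → 1
ticket_id=710: team='net' → 17
ticket_id=711: ELSE → 12
ticket_id=712: team='sec' → 1
ticket_id=713: team='sec' → 1

26, 1, 17, 26, 1, 1, 26, 21, 21, 1, 17, 12, 1, 1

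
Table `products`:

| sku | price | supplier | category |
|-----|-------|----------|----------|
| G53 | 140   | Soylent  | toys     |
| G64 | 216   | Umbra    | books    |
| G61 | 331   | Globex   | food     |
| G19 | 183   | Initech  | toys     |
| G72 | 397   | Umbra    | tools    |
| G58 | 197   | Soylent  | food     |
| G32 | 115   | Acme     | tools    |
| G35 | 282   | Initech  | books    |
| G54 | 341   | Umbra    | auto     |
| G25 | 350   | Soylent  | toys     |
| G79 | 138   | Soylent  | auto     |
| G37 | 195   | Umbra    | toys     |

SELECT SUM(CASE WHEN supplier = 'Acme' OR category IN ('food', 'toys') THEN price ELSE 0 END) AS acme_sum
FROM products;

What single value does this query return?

1511

sku=G53: ✓ → 140
sku=G64: ✗
sku=G61: ✓ → 331
sku=G19: ✓ → 183
sku=G72: ✗
sku=G58: ✓ → 197
sku=G32: ✓ → 115
sku=G35: ✗
sku=G54: ✗
sku=G25: ✓ → 350
sku=G79: ✗
sku=G37: ✓ → 195
acme_sum = 140 + 331 + 183 + 197 + 115 + 350 + 195 = 1511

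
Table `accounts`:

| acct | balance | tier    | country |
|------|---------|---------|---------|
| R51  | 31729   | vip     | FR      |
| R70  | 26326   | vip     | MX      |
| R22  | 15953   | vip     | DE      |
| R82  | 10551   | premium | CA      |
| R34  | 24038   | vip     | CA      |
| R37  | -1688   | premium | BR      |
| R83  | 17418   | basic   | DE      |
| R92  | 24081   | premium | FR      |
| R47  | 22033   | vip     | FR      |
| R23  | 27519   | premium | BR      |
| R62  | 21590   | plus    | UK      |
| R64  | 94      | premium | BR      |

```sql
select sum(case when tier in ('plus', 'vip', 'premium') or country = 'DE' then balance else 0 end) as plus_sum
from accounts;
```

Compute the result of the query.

acct=R51: ✓ → 31729
acct=R70: ✓ → 26326
acct=R22: ✓ → 15953
acct=R82: ✓ → 10551
acct=R34: ✓ → 24038
acct=R37: ✓ → -1688
acct=R83: ✓ → 17418
acct=R92: ✓ → 24081
acct=R47: ✓ → 22033
acct=R23: ✓ → 27519
acct=R62: ✓ → 21590
acct=R64: ✓ → 94
plus_sum = 31729 + 26326 + 15953 + 10551 + 24038 + -1688 + 17418 + 24081 + 22033 + 27519 + 21590 + 94 = 219644

219644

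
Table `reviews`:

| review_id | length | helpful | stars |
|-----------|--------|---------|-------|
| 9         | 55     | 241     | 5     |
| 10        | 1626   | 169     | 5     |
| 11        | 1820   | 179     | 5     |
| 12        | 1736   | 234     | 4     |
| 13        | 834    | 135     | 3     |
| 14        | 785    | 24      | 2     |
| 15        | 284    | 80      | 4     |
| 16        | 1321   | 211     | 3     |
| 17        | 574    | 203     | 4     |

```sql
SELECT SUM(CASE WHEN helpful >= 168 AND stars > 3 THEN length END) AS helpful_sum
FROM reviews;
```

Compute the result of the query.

review_id=9: ✓ → 55
review_id=10: ✓ → 1626
review_id=11: ✓ → 1820
review_id=12: ✓ → 1736
review_id=13: ✗
review_id=14: ✗
review_id=15: ✗
review_id=16: ✗
review_id=17: ✓ → 574
helpful_sum = 55 + 1626 + 1820 + 1736 + 574 = 5811

5811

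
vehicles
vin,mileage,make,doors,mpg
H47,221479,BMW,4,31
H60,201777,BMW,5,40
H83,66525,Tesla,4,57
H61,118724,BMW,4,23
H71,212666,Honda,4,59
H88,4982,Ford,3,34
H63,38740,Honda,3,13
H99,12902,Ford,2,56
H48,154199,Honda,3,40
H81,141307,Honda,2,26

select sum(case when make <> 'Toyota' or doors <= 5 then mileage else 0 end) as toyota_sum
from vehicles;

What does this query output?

1173301

vin=H47: ✓ → 221479
vin=H60: ✓ → 201777
vin=H83: ✓ → 66525
vin=H61: ✓ → 118724
vin=H71: ✓ → 212666
vin=H88: ✓ → 4982
vin=H63: ✓ → 38740
vin=H99: ✓ → 12902
vin=H48: ✓ → 154199
vin=H81: ✓ → 141307
toyota_sum = 221479 + 201777 + 66525 + 118724 + 212666 + 4982 + 38740 + 12902 + 154199 + 141307 = 1173301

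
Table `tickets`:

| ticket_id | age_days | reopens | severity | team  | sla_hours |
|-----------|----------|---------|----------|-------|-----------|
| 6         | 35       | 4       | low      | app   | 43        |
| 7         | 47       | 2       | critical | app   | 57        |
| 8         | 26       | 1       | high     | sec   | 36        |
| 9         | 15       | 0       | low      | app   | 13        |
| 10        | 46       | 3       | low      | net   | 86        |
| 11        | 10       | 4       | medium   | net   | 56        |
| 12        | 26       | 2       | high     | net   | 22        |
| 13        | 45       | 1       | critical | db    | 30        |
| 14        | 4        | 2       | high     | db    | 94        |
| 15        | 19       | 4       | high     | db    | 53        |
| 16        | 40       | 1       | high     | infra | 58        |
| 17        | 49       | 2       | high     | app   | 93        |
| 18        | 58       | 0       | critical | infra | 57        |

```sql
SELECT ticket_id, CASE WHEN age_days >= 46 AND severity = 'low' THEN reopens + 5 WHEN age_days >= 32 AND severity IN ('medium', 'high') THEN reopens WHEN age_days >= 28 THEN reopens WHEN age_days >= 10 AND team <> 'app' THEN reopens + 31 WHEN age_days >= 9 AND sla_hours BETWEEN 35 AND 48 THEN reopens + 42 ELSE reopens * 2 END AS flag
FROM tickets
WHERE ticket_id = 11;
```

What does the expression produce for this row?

ticket_id = 11: age_days=10, reopens=4, severity=medium, team=net, sla_hours=56.
age_days >= 46 AND severity = 'low' → false
age_days >= 32 AND severity IN ('medium', 'high') → false
age_days >= 28 → false
age_days >= 10 AND team <> 'app' → true → 35

35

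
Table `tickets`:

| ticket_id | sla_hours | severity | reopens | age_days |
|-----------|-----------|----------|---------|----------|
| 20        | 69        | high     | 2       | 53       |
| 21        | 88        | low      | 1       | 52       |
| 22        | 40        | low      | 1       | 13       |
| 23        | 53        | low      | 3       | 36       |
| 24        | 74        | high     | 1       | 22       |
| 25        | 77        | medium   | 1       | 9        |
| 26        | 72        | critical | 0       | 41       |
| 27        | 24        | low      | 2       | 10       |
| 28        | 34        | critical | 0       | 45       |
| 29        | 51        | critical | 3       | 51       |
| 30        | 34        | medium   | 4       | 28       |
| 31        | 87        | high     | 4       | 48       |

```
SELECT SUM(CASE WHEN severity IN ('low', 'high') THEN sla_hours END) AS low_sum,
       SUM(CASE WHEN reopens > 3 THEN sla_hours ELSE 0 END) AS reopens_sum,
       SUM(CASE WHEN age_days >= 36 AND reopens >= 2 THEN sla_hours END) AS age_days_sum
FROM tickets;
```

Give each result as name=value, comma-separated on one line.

[low_sum: severity IN ('low', 'high')]
ticket_id=20: ✓ → 69
ticket_id=21: ✓ → 88
ticket_id=22: ✓ → 40
ticket_id=23: ✓ → 53
ticket_id=24: ✓ → 74
ticket_id=25: ✗
ticket_id=26: ✗
ticket_id=27: ✓ → 24
ticket_id=28: ✗
ticket_id=29: ✗
ticket_id=30: ✗
ticket_id=31: ✓ → 87
low_sum = 69 + 88 + 40 + 53 + 74 + 24 + 87 = 435
—
[reopens_sum: reopens > 3]
ticket_id=20: ✗
ticket_id=21: ✗
ticket_id=22: ✗
ticket_id=23: ✗
ticket_id=24: ✗
ticket_id=25: ✗
ticket_id=26: ✗
ticket_id=27: ✗
ticket_id=28: ✗
ticket_id=29: ✗
ticket_id=30: ✓ → 34
ticket_id=31: ✓ → 87
reopens_sum = 34 + 87 = 121
—
[age_days_sum: age_days >= 36 AND reopens >= 2]
ticket_id=20: ✓ → 69
ticket_id=21: ✗
ticket_id=22: ✗
ticket_id=23: ✓ → 53
ticket_id=24: ✗
ticket_id=25: ✗
ticket_id=26: ✗
ticket_id=27: ✗
ticket_id=28: ✗
ticket_id=29: ✓ → 51
ticket_id=30: ✗
ticket_id=31: ✓ → 87
age_days_sum = 69 + 53 + 51 + 87 = 260

low_sum=435, reopens_sum=121, age_days_sum=260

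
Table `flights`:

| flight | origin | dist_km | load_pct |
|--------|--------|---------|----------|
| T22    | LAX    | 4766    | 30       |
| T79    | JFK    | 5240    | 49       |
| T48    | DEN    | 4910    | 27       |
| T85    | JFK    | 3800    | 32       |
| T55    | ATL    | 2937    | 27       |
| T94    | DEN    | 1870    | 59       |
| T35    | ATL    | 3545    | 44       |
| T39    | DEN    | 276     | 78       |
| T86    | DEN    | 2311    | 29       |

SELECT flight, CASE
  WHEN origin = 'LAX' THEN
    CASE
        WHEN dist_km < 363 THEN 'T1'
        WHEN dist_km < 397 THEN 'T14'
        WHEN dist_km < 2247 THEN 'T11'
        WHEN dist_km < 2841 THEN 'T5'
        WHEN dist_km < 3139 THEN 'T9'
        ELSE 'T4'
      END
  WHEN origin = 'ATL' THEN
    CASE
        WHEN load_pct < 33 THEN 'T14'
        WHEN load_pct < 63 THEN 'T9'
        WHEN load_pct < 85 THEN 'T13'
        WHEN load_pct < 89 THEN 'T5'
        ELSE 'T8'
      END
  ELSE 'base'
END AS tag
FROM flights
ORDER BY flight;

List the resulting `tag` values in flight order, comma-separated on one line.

flight=T22: origin='LAX' → inner[ELSE] → T4
flight=T35: origin='ATL' → inner[load_pct < 63] → T9
flight=T39: origin='DEN' → outer ELSE → base
flight=T48: origin='DEN' → outer ELSE → base
flight=T55: origin='ATL' → inner[load_pct < 33] → T14
flight=T79: origin='JFK' → outer ELSE → base
flight=T85: origin='JFK' → outer ELSE → base
flight=T86: origin='DEN' → outer ELSE → base
flight=T94: origin='DEN' → outer ELSE → base

T4, T9, base, base, T14, base, base, base, base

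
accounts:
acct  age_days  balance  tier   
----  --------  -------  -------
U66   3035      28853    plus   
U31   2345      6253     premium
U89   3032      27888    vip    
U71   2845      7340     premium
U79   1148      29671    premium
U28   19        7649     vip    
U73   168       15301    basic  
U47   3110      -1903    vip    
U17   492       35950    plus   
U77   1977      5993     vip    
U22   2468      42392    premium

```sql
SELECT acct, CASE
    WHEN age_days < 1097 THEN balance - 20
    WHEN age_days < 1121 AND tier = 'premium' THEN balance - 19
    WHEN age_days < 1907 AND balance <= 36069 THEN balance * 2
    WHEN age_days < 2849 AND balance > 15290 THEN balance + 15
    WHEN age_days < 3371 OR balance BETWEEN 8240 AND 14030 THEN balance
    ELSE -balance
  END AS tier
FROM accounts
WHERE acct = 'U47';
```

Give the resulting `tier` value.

acct = U47: age_days=3110, balance=-1903, tier=vip.
age_days < 1097 → false
age_days < 1121 AND tier = 'premium' → false
age_days < 1907 AND balance <= 36069 → false
age_days < 2849 AND balance > 15290 → false
age_days < 3371 OR balance BETWEEN 8240 AND 14030 → true → -1903

-1903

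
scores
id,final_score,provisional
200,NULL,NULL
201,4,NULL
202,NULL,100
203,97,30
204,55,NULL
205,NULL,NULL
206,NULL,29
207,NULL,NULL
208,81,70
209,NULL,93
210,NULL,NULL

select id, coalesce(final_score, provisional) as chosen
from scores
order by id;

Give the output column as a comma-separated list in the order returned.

NULL, 4, 100, 97, 55, NULL, 29, NULL, 81, 93, NULL

id=200: final_score=NULL, provisional=NULL (all NULL) → NULL
id=201: final_score=4 → 4
id=202: final_score=NULL, provisional=100 → 100
id=203: final_score=97 → 97
id=204: final_score=55 → 55
id=205: final_score=NULL, provisional=NULL (all NULL) → NULL
id=206: final_score=NULL, provisional=29 → 29
id=207: final_score=NULL, provisional=NULL (all NULL) → NULL
id=208: final_score=81 → 81
id=209: final_score=NULL, provisional=93 → 93
id=210: final_score=NULL, provisional=NULL (all NULL) → NULL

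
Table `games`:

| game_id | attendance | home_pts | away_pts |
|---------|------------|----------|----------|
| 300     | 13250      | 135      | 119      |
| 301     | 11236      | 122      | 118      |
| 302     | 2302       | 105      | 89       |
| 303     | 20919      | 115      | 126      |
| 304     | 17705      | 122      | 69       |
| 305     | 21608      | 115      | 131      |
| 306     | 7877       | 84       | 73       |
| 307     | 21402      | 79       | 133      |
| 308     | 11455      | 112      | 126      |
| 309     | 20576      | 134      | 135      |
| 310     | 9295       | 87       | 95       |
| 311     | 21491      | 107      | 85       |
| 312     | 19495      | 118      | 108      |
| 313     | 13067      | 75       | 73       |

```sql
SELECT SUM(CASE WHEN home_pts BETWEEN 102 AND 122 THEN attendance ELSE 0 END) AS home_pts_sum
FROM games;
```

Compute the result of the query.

126211

game_id=300: ✗
game_id=301: ✓ → 11236
game_id=302: ✓ → 2302
game_id=303: ✓ → 20919
game_id=304: ✓ → 17705
game_id=305: ✓ → 21608
game_id=306: ✗
game_id=307: ✗
game_id=308: ✓ → 11455
game_id=309: ✗
game_id=310: ✗
game_id=311: ✓ → 21491
game_id=312: ✓ → 19495
game_id=313: ✗
home_pts_sum = 11236 + 2302 + 20919 + 17705 + 21608 + 11455 + 21491 + 19495 = 126211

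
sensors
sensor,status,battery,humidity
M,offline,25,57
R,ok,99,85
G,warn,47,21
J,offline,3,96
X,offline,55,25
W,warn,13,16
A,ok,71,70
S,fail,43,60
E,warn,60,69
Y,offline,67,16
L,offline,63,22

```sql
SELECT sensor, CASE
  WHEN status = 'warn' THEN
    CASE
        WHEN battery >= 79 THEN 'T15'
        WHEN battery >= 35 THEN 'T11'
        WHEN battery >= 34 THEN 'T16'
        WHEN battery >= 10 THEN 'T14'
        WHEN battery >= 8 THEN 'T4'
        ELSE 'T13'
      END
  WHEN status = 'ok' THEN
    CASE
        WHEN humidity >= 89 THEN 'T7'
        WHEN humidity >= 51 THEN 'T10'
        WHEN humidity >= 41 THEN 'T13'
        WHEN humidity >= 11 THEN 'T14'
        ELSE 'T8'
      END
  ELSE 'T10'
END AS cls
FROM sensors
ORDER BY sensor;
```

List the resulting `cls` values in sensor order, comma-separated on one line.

T10, T11, T11, T10, T10, T10, T10, T10, T14, T10, T10

sensor=A: status='ok' → inner[humidity >= 51] → T10
sensor=E: status='warn' → inner[battery >= 35] → T11
sensor=G: status='warn' → inner[battery >= 35] → T11
sensor=J: status='offline' → outer ELSE → T10
sensor=L: status='offline' → outer ELSE → T10
sensor=M: status='offline' → outer ELSE → T10
sensor=R: status='ok' → inner[humidity >= 51] → T10
sensor=S: status='fail' → outer ELSE → T10
sensor=W: status='warn' → inner[battery >= 10] → T14
sensor=X: status='offline' → outer ELSE → T10
sensor=Y: status='offline' → outer ELSE → T10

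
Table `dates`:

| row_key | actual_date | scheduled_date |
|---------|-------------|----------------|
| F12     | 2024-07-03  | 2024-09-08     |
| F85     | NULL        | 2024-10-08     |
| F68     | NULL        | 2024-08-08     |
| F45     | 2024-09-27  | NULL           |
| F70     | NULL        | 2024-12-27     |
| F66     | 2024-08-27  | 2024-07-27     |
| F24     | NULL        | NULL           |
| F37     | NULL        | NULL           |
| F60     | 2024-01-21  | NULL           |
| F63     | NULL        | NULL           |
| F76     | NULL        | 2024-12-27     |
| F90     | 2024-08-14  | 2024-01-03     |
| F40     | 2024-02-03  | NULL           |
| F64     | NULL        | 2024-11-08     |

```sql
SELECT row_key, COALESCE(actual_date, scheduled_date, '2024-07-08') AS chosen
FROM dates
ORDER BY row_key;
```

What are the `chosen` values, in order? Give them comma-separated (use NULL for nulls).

row_key=F12: actual_date=2024-07-03 → 2024-07-03
row_key=F24: actual_date=NULL, scheduled_date=NULL, → literal 2024-07-08 → 2024-07-08
row_key=F37: actual_date=NULL, scheduled_date=NULL, → literal 2024-07-08 → 2024-07-08
row_key=F40: actual_date=2024-02-03 → 2024-02-03
row_key=F45: actual_date=2024-09-27 → 2024-09-27
row_key=F60: actual_date=2024-01-21 → 2024-01-21
row_key=F63: actual_date=NULL, scheduled_date=NULL, → literal 2024-07-08 → 2024-07-08
row_key=F64: actual_date=NULL, scheduled_date=2024-11-08 → 2024-11-08
row_key=F66: actual_date=2024-08-27 → 2024-08-27
row_key=F68: actual_date=NULL, scheduled_date=2024-08-08 → 2024-08-08
row_key=F70: actual_date=NULL, scheduled_date=2024-12-27 → 2024-12-27
row_key=F76: actual_date=NULL, scheduled_date=2024-12-27 → 2024-12-27
row_key=F85: actual_date=NULL, scheduled_date=2024-10-08 → 2024-10-08
row_key=F90: actual_date=2024-08-14 → 2024-08-14

2024-07-03, 2024-07-08, 2024-07-08, 2024-02-03, 2024-09-27, 2024-01-21, 2024-07-08, 2024-11-08, 2024-08-27, 2024-08-08, 2024-12-27, 2024-12-27, 2024-10-08, 2024-08-14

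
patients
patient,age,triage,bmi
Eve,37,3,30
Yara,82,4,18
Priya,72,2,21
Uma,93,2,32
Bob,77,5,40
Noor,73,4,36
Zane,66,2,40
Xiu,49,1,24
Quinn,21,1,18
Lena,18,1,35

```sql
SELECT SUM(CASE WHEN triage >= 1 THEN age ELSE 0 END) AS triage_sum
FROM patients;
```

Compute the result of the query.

588

patient=Eve: ✓ → 37
patient=Yara: ✓ → 82
patient=Priya: ✓ → 72
patient=Uma: ✓ → 93
patient=Bob: ✓ → 77
patient=Noor: ✓ → 73
patient=Zane: ✓ → 66
patient=Xiu: ✓ → 49
patient=Quinn: ✓ → 21
patient=Lena: ✓ → 18
triage_sum = 37 + 82 + 72 + 93 + 77 + 73 + 66 + 49 + 21 + 18 = 588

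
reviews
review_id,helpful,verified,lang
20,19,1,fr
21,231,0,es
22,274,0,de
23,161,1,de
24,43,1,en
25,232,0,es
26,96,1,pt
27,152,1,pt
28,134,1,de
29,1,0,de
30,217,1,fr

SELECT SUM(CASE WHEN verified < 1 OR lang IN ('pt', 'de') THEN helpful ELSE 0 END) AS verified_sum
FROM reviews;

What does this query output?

1281

review_id=20: ✗
review_id=21: ✓ → 231
review_id=22: ✓ → 274
review_id=23: ✓ → 161
review_id=24: ✗
review_id=25: ✓ → 232
review_id=26: ✓ → 96
review_id=27: ✓ → 152
review_id=28: ✓ → 134
review_id=29: ✓ → 1
review_id=30: ✗
verified_sum = 231 + 274 + 161 + 232 + 96 + 152 + 134 + 1 = 1281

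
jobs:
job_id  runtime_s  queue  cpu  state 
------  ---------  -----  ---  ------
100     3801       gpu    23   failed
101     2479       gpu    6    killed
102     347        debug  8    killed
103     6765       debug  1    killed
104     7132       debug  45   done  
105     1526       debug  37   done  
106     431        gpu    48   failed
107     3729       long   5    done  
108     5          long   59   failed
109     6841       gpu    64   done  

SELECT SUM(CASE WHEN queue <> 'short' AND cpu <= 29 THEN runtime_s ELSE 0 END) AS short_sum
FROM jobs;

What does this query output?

job_id=100: ✓ → 3801
job_id=101: ✓ → 2479
job_id=102: ✓ → 347
job_id=103: ✓ → 6765
job_id=104: ✗
job_id=105: ✗
job_id=106: ✗
job_id=107: ✓ → 3729
job_id=108: ✗
job_id=109: ✗
short_sum = 3801 + 2479 + 347 + 6765 + 3729 = 17121

17121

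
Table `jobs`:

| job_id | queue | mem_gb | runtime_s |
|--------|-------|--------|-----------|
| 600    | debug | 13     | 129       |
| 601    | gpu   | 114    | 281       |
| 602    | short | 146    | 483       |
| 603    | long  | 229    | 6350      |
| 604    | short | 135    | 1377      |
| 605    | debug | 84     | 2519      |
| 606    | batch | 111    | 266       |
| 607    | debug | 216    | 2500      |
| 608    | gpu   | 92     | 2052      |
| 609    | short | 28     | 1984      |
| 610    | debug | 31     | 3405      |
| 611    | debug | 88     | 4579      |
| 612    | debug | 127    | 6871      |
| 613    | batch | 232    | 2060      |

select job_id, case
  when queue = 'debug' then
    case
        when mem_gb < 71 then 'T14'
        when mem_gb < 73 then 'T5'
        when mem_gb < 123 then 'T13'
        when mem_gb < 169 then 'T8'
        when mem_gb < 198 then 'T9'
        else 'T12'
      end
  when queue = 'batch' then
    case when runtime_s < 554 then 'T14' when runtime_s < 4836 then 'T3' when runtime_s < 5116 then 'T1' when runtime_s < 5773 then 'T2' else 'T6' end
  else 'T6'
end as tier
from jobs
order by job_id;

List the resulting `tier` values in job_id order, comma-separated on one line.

job_id=600: queue='debug' → inner[mem_gb < 71] → T14
job_id=601: queue='gpu' → outer ELSE → T6
job_id=602: queue='short' → outer ELSE → T6
job_id=603: queue='long' → outer ELSE → T6
job_id=604: queue='short' → outer ELSE → T6
job_id=605: queue='debug' → inner[mem_gb < 123] → T13
job_id=606: queue='batch' → inner[runtime_s < 554] → T14
job_id=607: queue='debug' → inner[ELSE] → T12
job_id=608: queue='gpu' → outer ELSE → T6
job_id=609: queue='short' → outer ELSE → T6
job_id=610: queue='debug' → inner[mem_gb < 71] → T14
job_id=611: queue='debug' → inner[mem_gb < 123] → T13
job_id=612: queue='debug' → inner[mem_gb < 169] → T8
job_id=613: queue='batch' → inner[runtime_s < 4836] → T3

T14, T6, T6, T6, T6, T13, T14, T12, T6, T6, T14, T13, T8, T3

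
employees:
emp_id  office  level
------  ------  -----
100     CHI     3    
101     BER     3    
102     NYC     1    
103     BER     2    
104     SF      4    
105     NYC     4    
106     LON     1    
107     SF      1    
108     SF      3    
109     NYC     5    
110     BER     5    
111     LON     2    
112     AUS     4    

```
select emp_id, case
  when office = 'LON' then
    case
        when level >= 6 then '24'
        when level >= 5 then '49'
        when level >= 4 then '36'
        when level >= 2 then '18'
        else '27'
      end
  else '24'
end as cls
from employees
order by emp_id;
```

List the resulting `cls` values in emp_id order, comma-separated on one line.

24, 24, 24, 24, 24, 24, 27, 24, 24, 24, 24, 18, 24

emp_id=100: office='CHI' → outer ELSE → 24
emp_id=101: office='BER' → outer ELSE → 24
emp_id=102: office='NYC' → outer ELSE → 24
emp_id=103: office='BER' → outer ELSE → 24
emp_id=104: office='SF' → outer ELSE → 24
emp_id=105: office='NYC' → outer ELSE → 24
emp_id=106: office='LON' → inner[ELSE] → 27
emp_id=107: office='SF' → outer ELSE → 24
emp_id=108: office='SF' → outer ELSE → 24
emp_id=109: office='NYC' → outer ELSE → 24
emp_id=110: office='BER' → outer ELSE → 24
emp_id=111: office='LON' → inner[level >= 2] → 18
emp_id=112: office='AUS' → outer ELSE → 24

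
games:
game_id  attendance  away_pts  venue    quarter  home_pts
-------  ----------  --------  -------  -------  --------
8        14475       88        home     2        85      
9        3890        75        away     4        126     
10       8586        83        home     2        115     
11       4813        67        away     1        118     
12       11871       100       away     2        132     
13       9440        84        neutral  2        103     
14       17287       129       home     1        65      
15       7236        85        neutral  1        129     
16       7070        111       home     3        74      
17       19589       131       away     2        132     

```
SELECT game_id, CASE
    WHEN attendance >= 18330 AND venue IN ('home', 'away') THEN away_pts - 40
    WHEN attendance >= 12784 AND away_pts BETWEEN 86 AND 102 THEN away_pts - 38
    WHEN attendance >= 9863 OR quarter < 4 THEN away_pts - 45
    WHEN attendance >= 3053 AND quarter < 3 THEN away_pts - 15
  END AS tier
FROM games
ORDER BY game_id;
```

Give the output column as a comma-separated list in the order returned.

game_id=8: attendance >= 12784 AND away_pts BETWEEN 86 AND 102 → 50
game_id=9: (no match → NULL) → NULL
game_id=10: attendance >= 9863 OR quarter < 4 → 38
game_id=11: attendance >= 9863 OR quarter < 4 → 22
game_id=12: attendance >= 9863 OR quarter < 4 → 55
game_id=13: attendance >= 9863 OR quarter < 4 → 39
game_id=14: attendance >= 9863 OR quarter < 4 → 84
game_id=15: attendance >= 9863 OR quarter < 4 → 40
game_id=16: attendance >= 9863 OR quarter < 4 → 66
game_id=17: attendance >= 18330 AND venue IN ('home', 'away') → 91

50, NULL, 38, 22, 55, 39, 84, 40, 66, 91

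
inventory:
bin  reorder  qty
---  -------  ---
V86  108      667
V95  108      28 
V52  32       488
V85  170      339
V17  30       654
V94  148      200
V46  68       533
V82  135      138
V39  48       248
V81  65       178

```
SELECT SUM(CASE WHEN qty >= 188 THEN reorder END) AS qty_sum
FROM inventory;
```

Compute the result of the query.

bin=V86: ✓ → 108
bin=V95: ✗
bin=V52: ✓ → 32
bin=V85: ✓ → 170
bin=V17: ✓ → 30
bin=V94: ✓ → 148
bin=V46: ✓ → 68
bin=V82: ✗
bin=V39: ✓ → 48
bin=V81: ✗
qty_sum = 108 + 32 + 170 + 30 + 148 + 68 + 48 = 604

604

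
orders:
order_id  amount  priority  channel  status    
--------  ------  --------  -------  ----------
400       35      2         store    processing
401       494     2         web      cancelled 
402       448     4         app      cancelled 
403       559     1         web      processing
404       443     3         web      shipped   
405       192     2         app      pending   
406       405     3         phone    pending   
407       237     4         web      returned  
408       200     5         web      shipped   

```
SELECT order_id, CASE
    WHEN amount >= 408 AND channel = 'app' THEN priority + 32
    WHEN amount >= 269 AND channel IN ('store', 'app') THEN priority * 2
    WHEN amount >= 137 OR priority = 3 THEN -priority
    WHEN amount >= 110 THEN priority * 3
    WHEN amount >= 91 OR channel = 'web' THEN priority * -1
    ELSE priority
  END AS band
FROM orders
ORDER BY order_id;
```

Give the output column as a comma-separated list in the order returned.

2, -2, 36, -1, -3, -2, -3, -4, -5

order_id=400: ELSE → 2
order_id=401: amount >= 137 OR priority = 3 → -2
order_id=402: amount >= 408 AND channel = 'app' → 36
order_id=403: amount >= 137 OR priority = 3 → -1
order_id=404: amount >= 137 OR priority = 3 → -3
order_id=405: amount >= 137 OR priority = 3 → -2
order_id=406: amount >= 137 OR priority = 3 → -3
order_id=407: amount >= 137 OR priority = 3 → -4
order_id=408: amount >= 137 OR priority = 3 → -5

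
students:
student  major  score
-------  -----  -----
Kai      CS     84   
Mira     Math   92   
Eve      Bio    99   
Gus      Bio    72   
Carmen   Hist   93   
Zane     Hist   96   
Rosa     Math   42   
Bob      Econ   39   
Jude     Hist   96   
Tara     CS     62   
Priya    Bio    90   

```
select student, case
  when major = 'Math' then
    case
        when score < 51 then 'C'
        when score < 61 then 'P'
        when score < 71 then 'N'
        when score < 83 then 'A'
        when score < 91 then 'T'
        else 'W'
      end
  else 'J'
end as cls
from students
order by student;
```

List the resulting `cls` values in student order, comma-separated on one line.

student=Bob: major='Econ' → outer ELSE → J
student=Carmen: major='Hist' → outer ELSE → J
student=Eve: major='Bio' → outer ELSE → J
student=Gus: major='Bio' → outer ELSE → J
student=Jude: major='Hist' → outer ELSE → J
student=Kai: major='CS' → outer ELSE → J
student=Mira: major='Math' → inner[ELSE] → W
student=Priya: major='Bio' → outer ELSE → J
student=Rosa: major='Math' → inner[score < 51] → C
student=Tara: major='CS' → outer ELSE → J
student=Zane: major='Hist' → outer ELSE → J

J, J, J, J, J, J, W, J, C, J, J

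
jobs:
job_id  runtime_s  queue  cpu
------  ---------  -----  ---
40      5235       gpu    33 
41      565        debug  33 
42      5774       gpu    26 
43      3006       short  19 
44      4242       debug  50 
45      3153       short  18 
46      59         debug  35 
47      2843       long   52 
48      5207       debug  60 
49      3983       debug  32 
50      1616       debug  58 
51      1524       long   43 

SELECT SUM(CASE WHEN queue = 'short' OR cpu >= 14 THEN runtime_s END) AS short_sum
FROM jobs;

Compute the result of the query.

37207

job_id=40: ✓ → 5235
job_id=41: ✓ → 565
job_id=42: ✓ → 5774
job_id=43: ✓ → 3006
job_id=44: ✓ → 4242
job_id=45: ✓ → 3153
job_id=46: ✓ → 59
job_id=47: ✓ → 2843
job_id=48: ✓ → 5207
job_id=49: ✓ → 3983
job_id=50: ✓ → 1616
job_id=51: ✓ → 1524
short_sum = 5235 + 565 + 5774 + 3006 + 4242 + 3153 + 59 + 2843 + 5207 + 3983 + 1616 + 1524 = 37207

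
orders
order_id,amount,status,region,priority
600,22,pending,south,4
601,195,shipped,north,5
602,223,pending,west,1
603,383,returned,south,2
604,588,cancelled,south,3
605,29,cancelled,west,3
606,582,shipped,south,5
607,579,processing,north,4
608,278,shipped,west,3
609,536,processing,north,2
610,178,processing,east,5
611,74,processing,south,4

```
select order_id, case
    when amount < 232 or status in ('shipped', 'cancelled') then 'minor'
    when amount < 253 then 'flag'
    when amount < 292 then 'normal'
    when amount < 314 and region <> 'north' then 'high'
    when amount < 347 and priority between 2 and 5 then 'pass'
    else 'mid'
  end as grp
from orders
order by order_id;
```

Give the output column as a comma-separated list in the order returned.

order_id=600: amount < 232 or status in ('shipped', 'cancelled') → minor
order_id=601: amount < 232 or status in ('shipped', 'cancelled') → minor
order_id=602: amount < 232 or status in ('shipped', 'cancelled') → minor
order_id=603: ELSE → mid
order_id=604: amount < 232 or status in ('shipped', 'cancelled') → minor
order_id=605: amount < 232 or status in ('shipped', 'cancelled') → minor
order_id=606: amount < 232 or status in ('shipped', 'cancelled') → minor
order_id=607: ELSE → mid
order_id=608: amount < 232 or status in ('shipped', 'cancelled') → minor
order_id=609: ELSE → mid
order_id=610: amount < 232 or status in ('shipped', 'cancelled') → minor
order_id=611: amount < 232 or status in ('shipped', 'cancelled') → minor

minor, minor, minor, mid, minor, minor, minor, mid, minor, mid, minor, minor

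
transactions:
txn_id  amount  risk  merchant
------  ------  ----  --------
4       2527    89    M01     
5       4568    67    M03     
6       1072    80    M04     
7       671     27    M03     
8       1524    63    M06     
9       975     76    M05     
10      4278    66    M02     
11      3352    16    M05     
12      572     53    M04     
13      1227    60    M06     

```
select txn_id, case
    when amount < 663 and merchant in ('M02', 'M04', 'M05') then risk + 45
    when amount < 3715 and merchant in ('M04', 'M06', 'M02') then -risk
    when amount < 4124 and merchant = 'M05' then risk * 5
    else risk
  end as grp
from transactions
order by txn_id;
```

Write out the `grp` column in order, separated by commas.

txn_id=4: ELSE → 89
txn_id=5: ELSE → 67
txn_id=6: amount < 3715 and merchant in ('M04', 'M06', 'M02') → -80
txn_id=7: ELSE → 27
txn_id=8: amount < 3715 and merchant in ('M04', 'M06', 'M02') → -63
txn_id=9: amount < 4124 and merchant = 'M05' → 380
txn_id=10: ELSE → 66
txn_id=11: amount < 4124 and merchant = 'M05' → 80
txn_id=12: amount < 663 and merchant in ('M02', 'M04', 'M05') → 98
txn_id=13: amount < 3715 and merchant in ('M04', 'M06', 'M02') → -60

89, 67, -80, 27, -63, 380, 66, 80, 98, -60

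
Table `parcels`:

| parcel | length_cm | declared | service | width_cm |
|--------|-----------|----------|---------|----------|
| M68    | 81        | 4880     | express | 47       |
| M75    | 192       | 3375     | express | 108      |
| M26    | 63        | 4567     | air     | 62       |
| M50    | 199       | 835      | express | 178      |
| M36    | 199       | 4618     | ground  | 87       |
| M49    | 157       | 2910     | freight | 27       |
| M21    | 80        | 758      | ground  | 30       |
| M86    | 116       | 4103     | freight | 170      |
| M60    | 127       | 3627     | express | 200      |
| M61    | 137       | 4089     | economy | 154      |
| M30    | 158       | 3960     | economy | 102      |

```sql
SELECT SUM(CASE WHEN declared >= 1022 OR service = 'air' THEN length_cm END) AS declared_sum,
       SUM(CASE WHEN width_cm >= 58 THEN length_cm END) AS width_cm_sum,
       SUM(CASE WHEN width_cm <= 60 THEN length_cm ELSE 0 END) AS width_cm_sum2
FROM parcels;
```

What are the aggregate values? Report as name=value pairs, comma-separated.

declared_sum=1230, width_cm_sum=1191, width_cm_sum2=318

[declared_sum: declared >= 1022 OR service = 'air']
parcel=M68: ✓ → 81
parcel=M75: ✓ → 192
parcel=M26: ✓ → 63
parcel=M50: ✗
parcel=M36: ✓ → 199
parcel=M49: ✓ → 157
parcel=M21: ✗
parcel=M86: ✓ → 116
parcel=M60: ✓ → 127
parcel=M61: ✓ → 137
parcel=M30: ✓ → 158
declared_sum = 81 + 192 + 63 + 199 + 157 + 116 + 127 + 137 + 158 = 1230
—
[width_cm_sum: width_cm >= 58]
parcel=M68: ✗
parcel=M75: ✓ → 192
parcel=M26: ✓ → 63
parcel=M50: ✓ → 199
parcel=M36: ✓ → 199
parcel=M49: ✗
parcel=M21: ✗
parcel=M86: ✓ → 116
parcel=M60: ✓ → 127
parcel=M61: ✓ → 137
parcel=M30: ✓ → 158
width_cm_sum = 192 + 63 + 199 + 199 + 116 + 127 + 137 + 158 = 1191
—
[width_cm_sum2: width_cm <= 60]
parcel=M68: ✓ → 81
parcel=M75: ✗
parcel=M26: ✗
parcel=M50: ✗
parcel=M36: ✗
parcel=M49: ✓ → 157
parcel=M21: ✓ → 80
parcel=M86: ✗
parcel=M60: ✗
parcel=M61: ✗
parcel=M30: ✗
width_cm_sum2 = 81 + 157 + 80 = 318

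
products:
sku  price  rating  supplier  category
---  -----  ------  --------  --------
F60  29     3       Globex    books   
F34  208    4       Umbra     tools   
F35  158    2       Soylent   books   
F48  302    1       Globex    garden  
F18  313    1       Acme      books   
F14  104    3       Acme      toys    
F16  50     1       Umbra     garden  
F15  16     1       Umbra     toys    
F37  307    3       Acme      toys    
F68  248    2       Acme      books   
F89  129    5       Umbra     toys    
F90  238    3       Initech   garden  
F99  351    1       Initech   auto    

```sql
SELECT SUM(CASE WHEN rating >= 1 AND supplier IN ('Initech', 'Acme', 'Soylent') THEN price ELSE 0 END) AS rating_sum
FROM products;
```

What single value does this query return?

sku=F60: ✗
sku=F34: ✗
sku=F35: ✓ → 158
sku=F48: ✗
sku=F18: ✓ → 313
sku=F14: ✓ → 104
sku=F16: ✗
sku=F15: ✗
sku=F37: ✓ → 307
sku=F68: ✓ → 248
sku=F89: ✗
sku=F90: ✓ → 238
sku=F99: ✓ → 351
rating_sum = 158 + 313 + 104 + 307 + 248 + 238 + 351 = 1719

1719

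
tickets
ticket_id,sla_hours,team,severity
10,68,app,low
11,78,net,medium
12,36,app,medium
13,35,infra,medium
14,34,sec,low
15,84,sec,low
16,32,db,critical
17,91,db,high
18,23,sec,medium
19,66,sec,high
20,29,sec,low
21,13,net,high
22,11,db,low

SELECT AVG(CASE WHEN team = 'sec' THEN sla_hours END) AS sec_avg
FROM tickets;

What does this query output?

47.2

ticket_id=10: ✗
ticket_id=11: ✗
ticket_id=12: ✗
ticket_id=13: ✗
ticket_id=14: ✓ → 34
ticket_id=15: ✓ → 84
ticket_id=16: ✗
ticket_id=17: ✗
ticket_id=18: ✓ → 23
ticket_id=19: ✓ → 66
ticket_id=20: ✓ → 29
ticket_id=21: ✗
ticket_id=22: ✗
sec_avg = (34 + 84 + 23 + 66 + 29) / 5 = 47.2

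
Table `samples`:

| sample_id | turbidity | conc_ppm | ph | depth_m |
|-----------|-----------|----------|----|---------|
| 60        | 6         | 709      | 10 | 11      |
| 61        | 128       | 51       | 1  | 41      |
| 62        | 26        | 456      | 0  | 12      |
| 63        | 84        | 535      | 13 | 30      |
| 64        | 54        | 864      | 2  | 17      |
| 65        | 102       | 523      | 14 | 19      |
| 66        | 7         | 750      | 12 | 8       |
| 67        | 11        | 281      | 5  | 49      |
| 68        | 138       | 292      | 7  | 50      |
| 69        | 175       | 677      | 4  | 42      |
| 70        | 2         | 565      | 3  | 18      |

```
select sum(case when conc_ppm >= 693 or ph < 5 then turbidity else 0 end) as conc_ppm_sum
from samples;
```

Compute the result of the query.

398

sample_id=60: ✓ → 6
sample_id=61: ✓ → 128
sample_id=62: ✓ → 26
sample_id=63: ✗
sample_id=64: ✓ → 54
sample_id=65: ✗
sample_id=66: ✓ → 7
sample_id=67: ✗
sample_id=68: ✗
sample_id=69: ✓ → 175
sample_id=70: ✓ → 2
conc_ppm_sum = 6 + 128 + 26 + 54 + 7 + 175 + 2 = 398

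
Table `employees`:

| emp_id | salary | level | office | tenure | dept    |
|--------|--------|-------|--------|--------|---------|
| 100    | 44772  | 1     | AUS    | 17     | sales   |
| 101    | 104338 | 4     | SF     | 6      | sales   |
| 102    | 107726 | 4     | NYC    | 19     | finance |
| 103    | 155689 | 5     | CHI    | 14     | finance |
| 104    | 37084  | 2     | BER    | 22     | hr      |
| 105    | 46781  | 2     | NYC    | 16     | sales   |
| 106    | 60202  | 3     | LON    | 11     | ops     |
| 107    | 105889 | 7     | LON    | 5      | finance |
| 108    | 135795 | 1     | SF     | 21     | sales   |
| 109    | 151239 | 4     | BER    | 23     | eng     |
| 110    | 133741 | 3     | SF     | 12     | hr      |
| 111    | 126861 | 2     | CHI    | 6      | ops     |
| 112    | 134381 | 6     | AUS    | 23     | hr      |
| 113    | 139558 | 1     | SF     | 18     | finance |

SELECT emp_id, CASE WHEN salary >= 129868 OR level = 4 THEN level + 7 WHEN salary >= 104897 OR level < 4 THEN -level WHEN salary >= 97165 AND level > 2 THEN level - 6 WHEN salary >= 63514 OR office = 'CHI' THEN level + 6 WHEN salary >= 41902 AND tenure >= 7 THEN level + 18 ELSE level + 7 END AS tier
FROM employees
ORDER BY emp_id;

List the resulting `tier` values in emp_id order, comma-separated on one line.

emp_id=100: salary >= 104897 OR level < 4 → -1
emp_id=101: salary >= 129868 OR level = 4 → 11
emp_id=102: salary >= 129868 OR level = 4 → 11
emp_id=103: salary >= 129868 OR level = 4 → 12
emp_id=104: salary >= 104897 OR level < 4 → -2
emp_id=105: salary >= 104897 OR level < 4 → -2
emp_id=106: salary >= 104897 OR level < 4 → -3
emp_id=107: salary >= 104897 OR level < 4 → -7
emp_id=108: salary >= 129868 OR level = 4 → 8
emp_id=109: salary >= 129868 OR level = 4 → 11
emp_id=110: salary >= 129868 OR level = 4 → 10
emp_id=111: salary >= 104897 OR level < 4 → -2
emp_id=112: salary >= 129868 OR level = 4 → 13
emp_id=113: salary >= 129868 OR level = 4 → 8

-1, 11, 11, 12, -2, -2, -3, -7, 8, 11, 10, -2, 13, 8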